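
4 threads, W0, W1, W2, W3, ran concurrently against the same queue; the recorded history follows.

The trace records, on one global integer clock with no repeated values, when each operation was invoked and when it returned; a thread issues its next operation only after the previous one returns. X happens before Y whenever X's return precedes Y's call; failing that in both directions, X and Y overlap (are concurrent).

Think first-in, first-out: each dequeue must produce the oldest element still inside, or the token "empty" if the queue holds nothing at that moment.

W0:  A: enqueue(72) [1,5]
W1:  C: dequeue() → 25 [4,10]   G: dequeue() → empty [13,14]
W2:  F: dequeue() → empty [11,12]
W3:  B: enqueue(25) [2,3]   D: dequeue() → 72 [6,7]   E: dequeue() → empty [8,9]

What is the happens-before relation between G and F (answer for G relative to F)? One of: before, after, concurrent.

after

G spans [13,14], F spans [11,12]
resp(F)=12 < inv(G)=13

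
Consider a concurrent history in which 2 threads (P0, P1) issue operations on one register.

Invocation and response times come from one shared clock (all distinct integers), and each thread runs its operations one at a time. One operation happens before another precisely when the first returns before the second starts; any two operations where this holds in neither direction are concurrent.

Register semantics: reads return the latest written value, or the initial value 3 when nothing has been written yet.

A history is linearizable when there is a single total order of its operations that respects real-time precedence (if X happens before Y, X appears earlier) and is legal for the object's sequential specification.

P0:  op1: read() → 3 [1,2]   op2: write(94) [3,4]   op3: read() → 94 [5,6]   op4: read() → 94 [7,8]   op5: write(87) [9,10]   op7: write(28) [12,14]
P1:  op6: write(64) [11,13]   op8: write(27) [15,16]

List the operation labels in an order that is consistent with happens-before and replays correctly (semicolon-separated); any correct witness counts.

after step 1 (op1 read() → 3): value 3
after step 2 (op2 write(94)): value 94
after step 3 (op3 read() → 94): value 94
after step 4 (op4 read() → 94): value 94
after step 5 (op5 write(87)): value 87
after step 6 (op6 write(64)): value 64
after step 7 (op7 write(28)): value 28
after step 8 (op8 write(27)): value 27

op1; op2; op3; op4; op5; op6; op7; op8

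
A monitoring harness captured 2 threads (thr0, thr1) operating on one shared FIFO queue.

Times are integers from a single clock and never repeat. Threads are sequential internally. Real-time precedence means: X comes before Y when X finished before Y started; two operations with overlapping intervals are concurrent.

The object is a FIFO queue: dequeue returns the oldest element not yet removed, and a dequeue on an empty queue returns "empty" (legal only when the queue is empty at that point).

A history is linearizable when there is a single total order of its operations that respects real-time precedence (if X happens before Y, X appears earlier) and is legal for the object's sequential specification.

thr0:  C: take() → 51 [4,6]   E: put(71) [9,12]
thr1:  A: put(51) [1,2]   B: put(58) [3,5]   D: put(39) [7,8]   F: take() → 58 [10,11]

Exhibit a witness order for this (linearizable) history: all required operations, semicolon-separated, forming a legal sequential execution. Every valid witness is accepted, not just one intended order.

after step 1 (A put(51)): queue <51>
after step 2 (B put(58)): queue <51,58>
after step 3 (C take() → 51): queue <58>
after step 4 (D put(39)): queue <58,39>
after step 5 (E put(71)): queue <58,39,71>
after step 6 (F take() → 58): queue <39,71>

A; B; C; D; E; F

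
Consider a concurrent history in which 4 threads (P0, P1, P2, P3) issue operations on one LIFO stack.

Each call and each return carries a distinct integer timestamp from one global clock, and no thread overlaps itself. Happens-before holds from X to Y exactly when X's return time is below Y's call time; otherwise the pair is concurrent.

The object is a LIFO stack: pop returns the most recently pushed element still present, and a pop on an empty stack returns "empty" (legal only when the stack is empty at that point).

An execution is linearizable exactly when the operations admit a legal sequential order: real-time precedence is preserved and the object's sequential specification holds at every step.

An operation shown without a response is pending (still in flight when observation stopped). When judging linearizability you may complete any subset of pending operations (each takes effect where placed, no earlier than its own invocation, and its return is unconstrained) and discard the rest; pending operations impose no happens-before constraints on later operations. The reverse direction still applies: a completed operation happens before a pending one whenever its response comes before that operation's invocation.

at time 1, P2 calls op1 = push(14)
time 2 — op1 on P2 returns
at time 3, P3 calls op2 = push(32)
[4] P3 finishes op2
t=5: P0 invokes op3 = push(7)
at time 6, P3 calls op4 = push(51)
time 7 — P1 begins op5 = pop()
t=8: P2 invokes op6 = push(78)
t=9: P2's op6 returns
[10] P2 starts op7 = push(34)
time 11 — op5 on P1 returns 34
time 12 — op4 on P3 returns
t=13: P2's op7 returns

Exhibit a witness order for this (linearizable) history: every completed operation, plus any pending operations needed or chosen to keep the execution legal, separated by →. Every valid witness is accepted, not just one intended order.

after step 1 (op1 push(14)): stack <14>
after step 2 (op2 push(32)): stack <14,32>
after step 3 (op3 push(7) (pending, included)): stack <14,32,7>
after step 4 (op4 push(51)): stack <14,32,7,51>
after step 5 (op6 push(78)): stack <14,32,7,51,78>
after step 6 (op7 push(34)): stack <14,32,7,51,78,34>
after step 7 (op5 pop() → 34): stack <14,32,7,51,78>

op1 → op2 → op3 → op4 → op6 → op7 → op5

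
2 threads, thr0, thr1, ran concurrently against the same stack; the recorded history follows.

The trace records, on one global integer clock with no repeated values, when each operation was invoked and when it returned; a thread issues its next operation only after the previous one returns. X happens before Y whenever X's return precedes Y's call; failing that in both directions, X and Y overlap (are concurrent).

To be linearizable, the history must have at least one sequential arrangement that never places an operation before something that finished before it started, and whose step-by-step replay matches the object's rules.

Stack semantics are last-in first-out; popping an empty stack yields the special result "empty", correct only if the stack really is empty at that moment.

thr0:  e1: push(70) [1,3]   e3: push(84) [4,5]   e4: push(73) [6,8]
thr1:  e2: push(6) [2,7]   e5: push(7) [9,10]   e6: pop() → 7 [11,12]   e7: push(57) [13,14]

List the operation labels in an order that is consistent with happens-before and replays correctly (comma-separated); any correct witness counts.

e1, e2, e3, e4, e5, e6, e7

after step 1 (e1 push(70)): stack <70>
after step 2 (e2 push(6)): stack <70,6>
after step 3 (e3 push(84)): stack <70,6,84>
after step 4 (e4 push(73)): stack <70,6,84,73>
after step 5 (e5 push(7)): stack <70,6,84,73,7>
after step 6 (e6 pop() → 7): stack <70,6,84,73>
after step 7 (e7 push(57)): stack <70,6,84,73,57>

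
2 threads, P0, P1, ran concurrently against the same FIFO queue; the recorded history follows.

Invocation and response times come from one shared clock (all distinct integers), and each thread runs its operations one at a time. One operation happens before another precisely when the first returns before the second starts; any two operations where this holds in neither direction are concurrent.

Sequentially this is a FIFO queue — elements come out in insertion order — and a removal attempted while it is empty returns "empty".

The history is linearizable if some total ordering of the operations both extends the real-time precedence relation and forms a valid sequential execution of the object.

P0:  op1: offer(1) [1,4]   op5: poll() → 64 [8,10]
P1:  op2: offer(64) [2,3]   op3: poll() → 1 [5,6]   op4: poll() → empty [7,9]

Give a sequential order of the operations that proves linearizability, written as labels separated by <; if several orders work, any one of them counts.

op1 < op2 < op3 < op5 < op4

1. op1 offer(1), leaving queue <1>
2. op2 offer(64), leaving queue <1,64>
3. op3 poll() → 1, leaving queue <64>
4. op5 poll() → 64, leaving queue <>
5. op4 poll() → empty, leaving queue <>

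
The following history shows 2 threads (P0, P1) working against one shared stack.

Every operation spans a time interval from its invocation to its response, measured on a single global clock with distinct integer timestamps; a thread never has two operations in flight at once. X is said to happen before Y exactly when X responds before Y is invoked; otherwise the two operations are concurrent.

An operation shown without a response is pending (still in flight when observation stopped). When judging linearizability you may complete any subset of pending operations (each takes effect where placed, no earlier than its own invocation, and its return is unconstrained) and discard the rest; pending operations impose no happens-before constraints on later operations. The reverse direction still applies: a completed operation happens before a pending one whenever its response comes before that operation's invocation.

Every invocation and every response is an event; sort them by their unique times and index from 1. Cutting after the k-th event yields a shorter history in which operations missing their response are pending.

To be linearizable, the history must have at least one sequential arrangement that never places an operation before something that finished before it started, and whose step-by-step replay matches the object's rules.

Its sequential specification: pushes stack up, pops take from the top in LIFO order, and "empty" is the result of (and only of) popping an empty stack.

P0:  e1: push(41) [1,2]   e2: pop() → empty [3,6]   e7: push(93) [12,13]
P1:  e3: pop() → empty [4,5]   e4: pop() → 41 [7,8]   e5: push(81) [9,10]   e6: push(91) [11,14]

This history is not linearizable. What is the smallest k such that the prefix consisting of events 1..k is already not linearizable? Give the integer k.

6

events 1..5 are still linearizable — one witness is e1, e2, e3:
after step 1 (e1 push(41)): stack <41>
after step 2 (e2 pop() (pending, included)): stack <>
after step 3 (e3 pop() → empty): stack <>
once event 6 joins (e2's response, time 6), exhaustive search finds no witness
sample order e1, e2, e3 stalls at step 2 — e2 pop() → empty has no legal effect
sample order e1, e3, e2 stalls at step 2 — e3 pop() → empty has no legal effect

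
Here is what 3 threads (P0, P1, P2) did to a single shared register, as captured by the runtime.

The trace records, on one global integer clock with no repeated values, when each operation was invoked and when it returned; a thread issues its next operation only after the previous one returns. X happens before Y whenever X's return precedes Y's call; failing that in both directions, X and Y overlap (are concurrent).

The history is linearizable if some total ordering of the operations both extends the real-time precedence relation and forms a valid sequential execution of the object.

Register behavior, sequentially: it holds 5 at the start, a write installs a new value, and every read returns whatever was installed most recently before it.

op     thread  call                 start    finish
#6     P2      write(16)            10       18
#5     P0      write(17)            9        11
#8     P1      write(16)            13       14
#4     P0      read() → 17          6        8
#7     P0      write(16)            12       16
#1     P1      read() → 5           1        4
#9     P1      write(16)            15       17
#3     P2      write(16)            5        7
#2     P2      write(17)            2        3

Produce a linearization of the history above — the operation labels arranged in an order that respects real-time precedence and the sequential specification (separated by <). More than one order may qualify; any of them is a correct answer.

step 1: #1 read() → 5 — value 5
step 2: #2 write(17) — value 17
step 3: #4 read() → 17 — value 17
step 4: #3 write(16) — value 16
step 5: #5 write(17) — value 17
step 6: #6 write(16) — value 16
step 7: #7 write(16) — value 16
step 8: #8 write(16) — value 16
step 9: #9 write(16) — value 16

#1 < #2 < #4 < #3 < #5 < #6 < #7 < #8 < #9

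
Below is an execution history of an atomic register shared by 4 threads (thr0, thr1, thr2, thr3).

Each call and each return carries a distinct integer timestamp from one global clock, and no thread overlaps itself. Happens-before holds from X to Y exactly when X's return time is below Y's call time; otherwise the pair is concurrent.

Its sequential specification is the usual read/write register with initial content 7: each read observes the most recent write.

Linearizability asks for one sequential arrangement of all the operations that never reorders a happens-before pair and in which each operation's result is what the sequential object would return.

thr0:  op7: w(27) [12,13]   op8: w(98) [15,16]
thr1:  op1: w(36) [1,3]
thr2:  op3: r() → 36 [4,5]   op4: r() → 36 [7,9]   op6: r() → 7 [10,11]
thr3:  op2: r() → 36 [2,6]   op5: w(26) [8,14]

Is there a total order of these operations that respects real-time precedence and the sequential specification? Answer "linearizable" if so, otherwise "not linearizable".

the violation lands at event 11, op6's response at time 11: events 1..10 linearize, events 1..11 do not
no legal order exists: 3 real-time-consistent candidates over 5 completed atomic register operations, all rejected
including or dropping the 1 pending operation (op5) in any combination fails
e.g. op1, op2, op3, op4, op6 (pending dropped): illegal at step 5, since op6 r() → 7 cannot apply there
e.g. op1, op3, op2, op4, op6 (pending dropped): illegal at step 5, since op6 r() → 7 cannot apply there

not linearizable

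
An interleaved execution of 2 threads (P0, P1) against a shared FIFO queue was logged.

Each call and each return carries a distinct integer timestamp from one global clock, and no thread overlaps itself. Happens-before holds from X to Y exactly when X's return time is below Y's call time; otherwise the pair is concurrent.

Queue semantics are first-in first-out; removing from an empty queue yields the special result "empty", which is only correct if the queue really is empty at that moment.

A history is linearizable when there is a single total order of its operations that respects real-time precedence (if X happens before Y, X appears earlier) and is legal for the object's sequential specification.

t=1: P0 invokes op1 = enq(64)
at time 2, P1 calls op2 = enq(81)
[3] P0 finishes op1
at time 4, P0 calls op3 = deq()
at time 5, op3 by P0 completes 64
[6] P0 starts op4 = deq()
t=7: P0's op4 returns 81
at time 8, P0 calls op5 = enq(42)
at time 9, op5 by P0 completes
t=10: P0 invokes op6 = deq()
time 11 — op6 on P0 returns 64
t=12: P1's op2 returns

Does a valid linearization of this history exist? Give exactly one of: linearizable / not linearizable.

the violation lands at event 11, op6's response at time 11: events 1..10 linearize, events 1..11 do not
exhaustive check: the 5 completed FIFO queue ops admit one real-time order; illegal
no escape via the 1 pending operation (op2): every completion choice fails
one such order, op1, op3, op4, op5, op6 (pending dropped), breaks at step 3 where op4 deq() → 81 is illegal

not linearizable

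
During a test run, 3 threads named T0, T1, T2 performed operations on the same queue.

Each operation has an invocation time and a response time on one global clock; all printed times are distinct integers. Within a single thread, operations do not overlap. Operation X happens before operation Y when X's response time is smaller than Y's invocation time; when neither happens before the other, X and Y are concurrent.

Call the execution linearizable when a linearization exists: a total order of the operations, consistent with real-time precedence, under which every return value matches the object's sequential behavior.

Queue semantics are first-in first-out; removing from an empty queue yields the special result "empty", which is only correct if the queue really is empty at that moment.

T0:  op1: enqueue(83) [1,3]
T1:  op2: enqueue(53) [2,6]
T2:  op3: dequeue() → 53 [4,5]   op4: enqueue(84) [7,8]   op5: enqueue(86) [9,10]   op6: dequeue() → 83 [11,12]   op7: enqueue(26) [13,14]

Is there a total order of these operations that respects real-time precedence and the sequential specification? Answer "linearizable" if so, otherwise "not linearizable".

witness order: op2, op1, op3, op4, op5, op6, op7
step 1: op2 enqueue(53) — queue <53>
step 2: op1 enqueue(83) — queue <53,83>
step 3: op3 dequeue() → 53 — queue <83>
step 4: op4 enqueue(84) — queue <83,84>
step 5: op5 enqueue(86) — queue <83,84,86>
step 6: op6 dequeue() → 83 — queue <84,86>
step 7: op7 enqueue(26) — queue <84,86,26>

linearizable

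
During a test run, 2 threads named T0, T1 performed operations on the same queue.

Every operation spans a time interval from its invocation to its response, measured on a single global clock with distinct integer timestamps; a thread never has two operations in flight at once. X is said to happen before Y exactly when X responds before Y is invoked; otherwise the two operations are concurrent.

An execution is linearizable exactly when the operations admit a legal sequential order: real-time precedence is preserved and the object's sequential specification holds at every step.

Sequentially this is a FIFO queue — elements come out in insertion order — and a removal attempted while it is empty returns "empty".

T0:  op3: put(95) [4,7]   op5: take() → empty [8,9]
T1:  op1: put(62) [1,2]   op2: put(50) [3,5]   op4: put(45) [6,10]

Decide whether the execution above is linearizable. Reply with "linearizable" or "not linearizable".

not linearizable

events 1..8 are fine; event 9 — the response of op5 at time 9 — makes the prefix non-linearizable
2 orders of the 4 completed queue ops respect real time; none is legal
every completion of the 1 pending operation (op4) was checked; none linearizes
for example op1, op2, op3, op5 (pending dropped) fails at step 4: op5 take() → empty is not legal there
for example op1, op3, op2, op5 (pending dropped) fails at step 4: op5 take() → empty is not legal there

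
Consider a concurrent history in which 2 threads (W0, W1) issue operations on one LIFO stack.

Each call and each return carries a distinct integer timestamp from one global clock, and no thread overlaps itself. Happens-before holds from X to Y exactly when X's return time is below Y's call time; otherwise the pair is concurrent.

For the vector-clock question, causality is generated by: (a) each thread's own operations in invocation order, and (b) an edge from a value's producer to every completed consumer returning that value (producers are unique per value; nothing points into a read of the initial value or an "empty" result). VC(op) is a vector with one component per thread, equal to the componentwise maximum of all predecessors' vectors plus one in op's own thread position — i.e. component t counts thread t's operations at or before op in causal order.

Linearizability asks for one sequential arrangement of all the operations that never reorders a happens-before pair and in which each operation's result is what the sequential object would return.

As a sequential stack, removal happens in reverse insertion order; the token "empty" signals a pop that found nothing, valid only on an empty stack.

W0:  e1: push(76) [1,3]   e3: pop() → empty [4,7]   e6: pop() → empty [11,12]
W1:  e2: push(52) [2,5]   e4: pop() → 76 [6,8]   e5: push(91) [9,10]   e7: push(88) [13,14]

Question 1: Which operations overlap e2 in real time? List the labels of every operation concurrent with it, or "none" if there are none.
Answer: e1, e3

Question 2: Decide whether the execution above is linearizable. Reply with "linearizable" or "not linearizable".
through event 6 a valid linearization exists; event 7 (e3 responding at time 7) ends that
3 completed operations, 3 real-time-consistent orders — every LIFO stack replay fails
completion choices over the 1 pending operation (e4) were checked; none helps
e.g. e1, e2, e3 (pending dropped): illegal at step 3, since e3 pop() → empty cannot apply there
e.g. e1, e3, e2 (pending dropped): illegal at step 2, since e3 pop() → empty cannot apply there

not linearizable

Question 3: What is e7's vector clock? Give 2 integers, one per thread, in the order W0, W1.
Answer: (1, 4)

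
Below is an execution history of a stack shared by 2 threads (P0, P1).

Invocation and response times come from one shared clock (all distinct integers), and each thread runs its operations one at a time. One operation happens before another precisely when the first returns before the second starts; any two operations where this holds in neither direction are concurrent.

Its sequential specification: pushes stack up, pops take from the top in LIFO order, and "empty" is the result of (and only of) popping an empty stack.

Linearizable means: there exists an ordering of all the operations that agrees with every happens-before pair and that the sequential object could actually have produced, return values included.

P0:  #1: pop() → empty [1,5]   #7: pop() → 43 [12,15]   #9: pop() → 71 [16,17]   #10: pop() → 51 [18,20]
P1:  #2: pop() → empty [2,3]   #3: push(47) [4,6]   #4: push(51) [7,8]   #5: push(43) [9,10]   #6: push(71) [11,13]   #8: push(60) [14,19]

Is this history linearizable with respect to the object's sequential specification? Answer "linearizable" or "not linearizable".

a witness: #1, #2, #3, #4, #5, #7, #6, #9, #10, #8
step 1: #1 pop() → empty — stack <>
step 2: #2 pop() → empty — stack <>
step 3: #3 push(47) — stack <47>
step 4: #4 push(51) — stack <47,51>
step 5: #5 push(43) — stack <47,51,43>
step 6: #7 pop() → 43 — stack <47,51>
step 7: #6 push(71) — stack <47,51,71>
step 8: #9 pop() → 71 — stack <47,51>
step 9: #10 pop() → 51 — stack <47>
step 10: #8 push(60) — stack <47,60>

linearizable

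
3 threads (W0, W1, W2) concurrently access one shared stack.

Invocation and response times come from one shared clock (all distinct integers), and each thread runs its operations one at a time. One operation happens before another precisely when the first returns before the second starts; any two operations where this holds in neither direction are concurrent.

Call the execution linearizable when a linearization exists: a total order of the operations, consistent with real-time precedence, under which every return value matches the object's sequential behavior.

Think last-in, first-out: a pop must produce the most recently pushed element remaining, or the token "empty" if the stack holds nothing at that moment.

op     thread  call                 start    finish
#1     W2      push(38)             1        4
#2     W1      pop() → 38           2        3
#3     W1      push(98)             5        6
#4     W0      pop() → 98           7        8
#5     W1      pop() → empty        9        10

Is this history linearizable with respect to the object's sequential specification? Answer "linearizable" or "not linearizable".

one valid linearization: #1, #2, #3, #4, #5
after step 1 (#1 push(38)): stack <38>
after step 2 (#2 pop() → 38): stack <>
after step 3 (#3 push(98)): stack <98>
after step 4 (#4 pop() → 98): stack <>
after step 5 (#5 pop() → empty): stack <>

linearizable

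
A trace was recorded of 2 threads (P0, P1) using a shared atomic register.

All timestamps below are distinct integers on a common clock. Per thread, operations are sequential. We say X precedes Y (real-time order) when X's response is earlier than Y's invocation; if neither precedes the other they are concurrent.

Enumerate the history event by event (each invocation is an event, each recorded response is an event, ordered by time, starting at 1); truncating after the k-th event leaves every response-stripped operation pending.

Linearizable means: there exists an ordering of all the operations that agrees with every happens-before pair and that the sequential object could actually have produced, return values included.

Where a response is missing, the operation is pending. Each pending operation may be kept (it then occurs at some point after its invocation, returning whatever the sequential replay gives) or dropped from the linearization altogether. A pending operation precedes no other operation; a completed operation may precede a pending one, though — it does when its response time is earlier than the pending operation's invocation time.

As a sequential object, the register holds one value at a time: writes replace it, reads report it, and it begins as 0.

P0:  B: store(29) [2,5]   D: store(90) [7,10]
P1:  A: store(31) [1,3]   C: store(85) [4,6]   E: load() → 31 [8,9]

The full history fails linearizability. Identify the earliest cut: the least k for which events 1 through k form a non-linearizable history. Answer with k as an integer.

9

a valid linearization of events 1..8 exists, for instance A, B, C:
after step 1 (A store(31)): value 31
after step 2 (B store(29)): value 29
after step 3 (C store(85)): value 85
once event 9 joins (E's response, time 9), exhaustive search finds no witness
no escape via the 1 pending operation (D): every completion choice fails
for example A, B, C, E (pending dropped) fails at step 4: E load() → 31 is not legal there
for example A, C, B, E (pending dropped) fails at step 4: E load() → 31 is not legal there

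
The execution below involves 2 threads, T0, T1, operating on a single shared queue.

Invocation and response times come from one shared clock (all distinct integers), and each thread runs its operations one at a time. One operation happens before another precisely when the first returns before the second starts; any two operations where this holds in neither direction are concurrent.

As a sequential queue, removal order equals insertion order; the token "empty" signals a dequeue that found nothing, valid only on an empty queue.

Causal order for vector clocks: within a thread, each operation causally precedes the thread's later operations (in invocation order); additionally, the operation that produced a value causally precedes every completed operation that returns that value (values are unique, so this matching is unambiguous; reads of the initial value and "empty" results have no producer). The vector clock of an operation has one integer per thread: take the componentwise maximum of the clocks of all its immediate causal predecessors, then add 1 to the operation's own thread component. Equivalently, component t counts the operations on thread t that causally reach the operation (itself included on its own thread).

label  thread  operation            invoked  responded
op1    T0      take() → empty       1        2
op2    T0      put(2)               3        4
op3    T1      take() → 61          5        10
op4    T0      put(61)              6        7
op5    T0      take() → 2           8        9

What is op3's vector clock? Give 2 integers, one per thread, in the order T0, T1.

op1 (invocation 1): nothing precedes it; T0's component alone gives (1, 0)
op2, invoked 3, takes VC(op1)=(1, 0) under max, adds 1 for T0 → (2, 0)
op4, invoked 6, takes VC(op2)=(2, 0) under max, adds 1 for T0 → (3, 0)
op3, invoked 5, takes VC(op4)=(3, 0) under max, adds 1 for T1 → (3, 1)
op5, invoked 8, takes VC(op2)=(2, 0), VC(op4)=(3, 0) under max, adds 1 for T0 → (4, 0)
target: VC(op3) = (3, 1)

(3, 1)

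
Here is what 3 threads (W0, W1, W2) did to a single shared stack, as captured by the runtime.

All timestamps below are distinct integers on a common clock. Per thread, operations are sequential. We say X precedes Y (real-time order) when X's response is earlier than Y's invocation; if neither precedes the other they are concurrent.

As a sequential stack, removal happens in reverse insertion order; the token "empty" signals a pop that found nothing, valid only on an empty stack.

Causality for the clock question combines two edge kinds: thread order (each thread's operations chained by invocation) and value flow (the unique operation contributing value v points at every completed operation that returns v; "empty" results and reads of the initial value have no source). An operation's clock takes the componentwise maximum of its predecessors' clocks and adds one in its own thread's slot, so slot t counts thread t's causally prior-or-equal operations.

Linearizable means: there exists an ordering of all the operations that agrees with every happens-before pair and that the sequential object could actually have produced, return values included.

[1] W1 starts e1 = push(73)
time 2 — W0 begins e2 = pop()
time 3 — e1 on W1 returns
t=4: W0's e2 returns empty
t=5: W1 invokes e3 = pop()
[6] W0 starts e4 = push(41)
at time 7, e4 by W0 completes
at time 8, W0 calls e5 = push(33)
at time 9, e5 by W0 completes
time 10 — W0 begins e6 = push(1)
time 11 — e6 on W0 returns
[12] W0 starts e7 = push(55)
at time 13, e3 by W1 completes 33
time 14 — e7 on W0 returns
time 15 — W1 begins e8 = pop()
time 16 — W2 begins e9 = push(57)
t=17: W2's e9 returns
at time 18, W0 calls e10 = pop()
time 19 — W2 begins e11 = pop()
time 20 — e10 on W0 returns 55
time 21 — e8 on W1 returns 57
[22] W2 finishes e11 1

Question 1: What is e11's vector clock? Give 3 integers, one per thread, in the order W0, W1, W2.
(4, 0, 2)

no predecessors for e9 (invoked 16): W2 increments from zero → (0, 0, 1)
no predecessors for e1 (invoked 1): W1 increments from zero → (0, 1, 0)
no predecessors for e2 (invoked 2): W0 increments from zero → (1, 0, 0)
invoked at 6, e4 merges VC(e2)=(1, 0, 0) and bumps W0's slot → (2, 0, 0)
invoked at 8, e5 merges VC(e4)=(2, 0, 0) and bumps W0's slot → (3, 0, 0)
invoked at 10, e6 merges VC(e5)=(3, 0, 0) and bumps W0's slot → (4, 0, 0)
invoked at 5, e3 merges VC(e1)=(0, 1, 0), VC(e5)=(3, 0, 0) and bumps W1's slot → (3, 2, 0)
invoked at 12, e7 merges VC(e6)=(4, 0, 0) and bumps W0's slot → (5, 0, 0)
invoked at 19, e11 merges VC(e6)=(4, 0, 0), VC(e9)=(0, 0, 1) and bumps W2's slot → (4, 0, 2)
invoked at 18, e10 merges VC(e7)=(5, 0, 0) and bumps W0's slot → (6, 0, 0)
invoked at 15, e8 merges VC(e3)=(3, 2, 0), VC(e9)=(0, 0, 1) and bumps W1's slot → (3, 3, 1)
target: VC(e11) = (4, 0, 2)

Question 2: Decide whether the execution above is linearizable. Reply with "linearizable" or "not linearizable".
linearizable

witness order: e2, e1, e4, e5, e3, e6, e7, e9, e8, e10, e11
step 1: e2 pop() → empty — stack <>
step 2: e1 push(73) — stack <73>
step 3: e4 push(41) — stack <73,41>
step 4: e5 push(33) — stack <73,41,33>
step 5: e3 pop() → 33 — stack <73,41>
step 6: e6 push(1) — stack <73,41,1>
step 7: e7 push(55) — stack <73,41,1,55>
step 8: e9 push(57) — stack <73,41,1,55,57>
step 9: e8 pop() → 57 — stack <73,41,1,55>
step 10: e10 pop() → 55 — stack <73,41,1>
step 11: e11 pop() → 1 — stack <73,41>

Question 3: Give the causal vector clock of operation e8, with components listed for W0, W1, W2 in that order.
(3, 3, 1)

root op e9, invoked 16: fresh clock plus W2's own tick → (0, 0, 1)
root op e1, invoked 1: fresh clock plus W1's own tick → (0, 1, 0)
root op e2, invoked 2: fresh clock plus W0's own tick → (1, 0, 0)
merge at e4 (invoked 6): VC(e2)=(1, 0, 0), own-thread bump on W0 → (2, 0, 0)
merge at e5 (invoked 8): VC(e4)=(2, 0, 0), own-thread bump on W0 → (3, 0, 0)
merge at e6 (invoked 10): VC(e5)=(3, 0, 0), own-thread bump on W0 → (4, 0, 0)
merge at e3 (invoked 5): VC(e1)=(0, 1, 0), VC(e5)=(3, 0, 0), own-thread bump on W1 → (3, 2, 0)
merge at e7 (invoked 12): VC(e6)=(4, 0, 0), own-thread bump on W0 → (5, 0, 0)
merge at e11 (invoked 19): VC(e6)=(4, 0, 0), VC(e9)=(0, 0, 1), own-thread bump on W2 → (4, 0, 2)
merge at e10 (invoked 18): VC(e7)=(5, 0, 0), own-thread bump on W0 → (6, 0, 0)
merge at e8 (invoked 15): VC(e3)=(3, 2, 0), VC(e9)=(0, 0, 1), own-thread bump on W1 → (3, 3, 1)
target: VC(e8) = (3, 3, 1)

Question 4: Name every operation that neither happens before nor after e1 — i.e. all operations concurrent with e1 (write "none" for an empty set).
e2

concurrent with e1 ([1,3]): every op whose interval crosses 1..3
e2 [2,4]: concurrent
e3 [5,13]: after
e4 [6,7]: after
e5 [8,9]: after
e6 [10,11]: after
e7 [12,14]: after
e8 [15,21]: after
e9 [16,17]: after
e10 [18,20]: after
e11 [19,22]: after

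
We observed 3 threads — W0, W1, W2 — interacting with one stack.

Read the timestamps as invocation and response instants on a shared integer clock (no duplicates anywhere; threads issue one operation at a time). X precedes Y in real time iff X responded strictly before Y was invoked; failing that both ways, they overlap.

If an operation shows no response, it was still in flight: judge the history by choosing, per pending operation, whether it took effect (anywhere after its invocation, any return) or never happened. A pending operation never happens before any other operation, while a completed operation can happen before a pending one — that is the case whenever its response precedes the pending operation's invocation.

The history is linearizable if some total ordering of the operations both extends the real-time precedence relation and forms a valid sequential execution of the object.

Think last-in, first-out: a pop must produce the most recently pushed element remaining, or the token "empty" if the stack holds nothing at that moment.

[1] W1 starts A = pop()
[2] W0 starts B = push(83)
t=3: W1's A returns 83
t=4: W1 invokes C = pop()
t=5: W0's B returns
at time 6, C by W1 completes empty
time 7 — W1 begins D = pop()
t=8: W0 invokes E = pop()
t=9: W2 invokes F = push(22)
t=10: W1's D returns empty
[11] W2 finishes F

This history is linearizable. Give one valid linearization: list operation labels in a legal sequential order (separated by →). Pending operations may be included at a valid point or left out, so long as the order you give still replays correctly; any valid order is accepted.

B → A → C → D → E → F

1. B push(83), leaving stack <83>
2. A pop() → 83, leaving stack <>
3. C pop() → empty, leaving stack <>
4. D pop() → empty, leaving stack <>
5. E pop() (pending, included), leaving stack <>
6. F push(22), leaving stack <22>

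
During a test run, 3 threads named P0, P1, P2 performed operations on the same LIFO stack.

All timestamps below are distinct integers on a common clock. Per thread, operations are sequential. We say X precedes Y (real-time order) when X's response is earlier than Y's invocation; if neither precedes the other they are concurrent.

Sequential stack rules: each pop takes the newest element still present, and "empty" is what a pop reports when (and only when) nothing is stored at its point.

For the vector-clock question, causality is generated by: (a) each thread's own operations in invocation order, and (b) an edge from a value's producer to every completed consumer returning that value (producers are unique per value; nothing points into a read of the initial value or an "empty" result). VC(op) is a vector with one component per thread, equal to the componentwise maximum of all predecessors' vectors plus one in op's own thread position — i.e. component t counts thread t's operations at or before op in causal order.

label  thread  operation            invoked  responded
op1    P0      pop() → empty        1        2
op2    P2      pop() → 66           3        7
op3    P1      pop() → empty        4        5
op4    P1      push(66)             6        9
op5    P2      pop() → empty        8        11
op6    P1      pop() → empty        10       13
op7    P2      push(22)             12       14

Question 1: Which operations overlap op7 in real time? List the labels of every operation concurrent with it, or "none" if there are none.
op6

op7 runs from 12 to 14; window-overlapping ops are concurrent
op1 [1,2]: before
op2 [3,7]: before
op3 [4,5]: before
op4 [6,9]: before
op5 [8,11]: before
op6 [10,13]: concurrent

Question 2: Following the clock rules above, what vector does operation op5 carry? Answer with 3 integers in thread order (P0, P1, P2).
(0, 2, 2)

VC(op3, invoked at 4): no causal predecessors; +1 on P1 → (0, 1, 0)
VC(op1, invoked at 1): no causal predecessors; +1 on P0 → (1, 0, 0)
op4 (invocation 6): componentwise max over VC(op3)=(0, 1, 0), +1 at P1, giving (0, 2, 0)
op2 (invocation 3): componentwise max over VC(op4)=(0, 2, 0), +1 at P2, giving (0, 2, 1)
op6 (invocation 10): componentwise max over VC(op4)=(0, 2, 0), +1 at P1, giving (0, 3, 0)
op5 (invocation 8): componentwise max over VC(op2)=(0, 2, 1), +1 at P2, giving (0, 2, 2)
op7 (invocation 12): componentwise max over VC(op5)=(0, 2, 2), +1 at P2, giving (0, 2, 3)
target: VC(op5) = (0, 2, 2)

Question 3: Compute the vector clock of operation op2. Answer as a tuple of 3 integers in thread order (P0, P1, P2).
(0, 2, 1)

op3 (invocation 4): nothing precedes it; P1's component alone gives (0, 1, 0)
op1 (invocation 1): nothing precedes it; P0's component alone gives (1, 0, 0)
op4, invoked 6, takes VC(op3)=(0, 1, 0) under max, adds 1 for P1 → (0, 2, 0)
op2, invoked 3, takes VC(op4)=(0, 2, 0) under max, adds 1 for P2 → (0, 2, 1)
op6, invoked 10, takes VC(op4)=(0, 2, 0) under max, adds 1 for P1 → (0, 3, 0)
op5, invoked 8, takes VC(op2)=(0, 2, 1) under max, adds 1 for P2 → (0, 2, 2)
op7, invoked 12, takes VC(op5)=(0, 2, 2) under max, adds 1 for P2 → (0, 2, 3)
target: VC(op2) = (0, 2, 1)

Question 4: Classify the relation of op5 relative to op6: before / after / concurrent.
concurrent

op5 spans [8,11], op6 spans [10,13]
the intervals overlap in both directions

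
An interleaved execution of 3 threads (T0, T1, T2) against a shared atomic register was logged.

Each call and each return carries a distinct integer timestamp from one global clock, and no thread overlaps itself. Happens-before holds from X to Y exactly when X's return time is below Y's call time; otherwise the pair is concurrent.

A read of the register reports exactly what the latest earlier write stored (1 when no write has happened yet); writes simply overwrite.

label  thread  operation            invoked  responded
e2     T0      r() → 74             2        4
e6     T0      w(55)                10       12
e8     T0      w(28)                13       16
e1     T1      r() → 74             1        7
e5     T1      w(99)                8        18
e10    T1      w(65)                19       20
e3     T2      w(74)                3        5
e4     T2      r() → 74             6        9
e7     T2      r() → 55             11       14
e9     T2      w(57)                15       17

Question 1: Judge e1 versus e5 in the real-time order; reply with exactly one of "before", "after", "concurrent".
before

e1 spans [1,7], e5 spans [8,18]
resp(e1)=7 < inv(e5)=8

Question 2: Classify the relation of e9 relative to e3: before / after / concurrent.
after

e9 spans [15,17], e3 spans [3,5]
resp(e3)=5 < inv(e9)=15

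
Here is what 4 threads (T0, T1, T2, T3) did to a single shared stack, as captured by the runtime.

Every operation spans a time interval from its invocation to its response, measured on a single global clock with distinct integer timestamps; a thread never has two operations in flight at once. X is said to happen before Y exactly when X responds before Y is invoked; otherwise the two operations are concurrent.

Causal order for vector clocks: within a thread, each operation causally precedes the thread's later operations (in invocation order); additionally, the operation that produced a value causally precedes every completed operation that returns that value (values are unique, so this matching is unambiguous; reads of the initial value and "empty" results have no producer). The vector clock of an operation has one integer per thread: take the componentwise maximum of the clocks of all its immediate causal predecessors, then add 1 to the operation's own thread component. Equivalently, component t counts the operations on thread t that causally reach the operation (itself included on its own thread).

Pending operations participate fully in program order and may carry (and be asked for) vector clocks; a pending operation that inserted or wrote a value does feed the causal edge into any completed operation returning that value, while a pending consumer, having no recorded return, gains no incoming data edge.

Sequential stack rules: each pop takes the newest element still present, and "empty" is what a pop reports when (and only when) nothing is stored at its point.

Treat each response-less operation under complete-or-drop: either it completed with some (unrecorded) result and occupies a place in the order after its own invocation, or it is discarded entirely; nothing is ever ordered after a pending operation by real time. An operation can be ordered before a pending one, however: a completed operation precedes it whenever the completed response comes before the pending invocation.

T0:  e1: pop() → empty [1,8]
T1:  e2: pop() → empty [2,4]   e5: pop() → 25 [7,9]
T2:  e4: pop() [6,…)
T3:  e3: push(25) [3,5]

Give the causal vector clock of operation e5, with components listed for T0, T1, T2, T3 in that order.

(0, 2, 0, 1)

root op e3, invoked 3: fresh clock plus T3's own tick → (0, 0, 0, 1)
root op e4, invoked 6: fresh clock plus T2's own tick → (0, 0, 1, 0)
root op e2, invoked 2: fresh clock plus T1's own tick → (0, 1, 0, 0)
root op e1, invoked 1: fresh clock plus T0's own tick → (1, 0, 0, 0)
VC(e5, invoked at 7): max of VC(e2)=(0, 1, 0, 0), VC(e3)=(0, 0, 0, 1), then +1 on thread T1 → (0, 2, 0, 1)
target: VC(e5) = (0, 2, 0, 1)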